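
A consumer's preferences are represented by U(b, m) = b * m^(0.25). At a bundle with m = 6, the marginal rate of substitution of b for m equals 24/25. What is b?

b = 25

MU_b = m^(0.25) and MU_m = 0.25·b·m^(-0.75).
MRS = MU_b/MU_m = (4)·m/b.
Substitute m = 6: MRS = 24/b. Setting 24/b = 24/25 gives b = 24/(24/25) = 25.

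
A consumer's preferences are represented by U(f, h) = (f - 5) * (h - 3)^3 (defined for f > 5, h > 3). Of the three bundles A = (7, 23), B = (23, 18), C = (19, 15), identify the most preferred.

Bundle B

Evaluate utility at each bundle:
U(A) = 16000.
U(B) = 60750.
U(C) = 24192.
Highest utility is B, so B ≻ C ≻ A.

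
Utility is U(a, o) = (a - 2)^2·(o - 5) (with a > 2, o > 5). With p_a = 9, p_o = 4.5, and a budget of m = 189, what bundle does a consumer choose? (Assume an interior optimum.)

a* = 13, o* = 16

MU_a = 2·(a−2)·(o−5), MU_o = (a−2)^2.
MRS = (2/1)·(o−5)/(a−2).
Tangency: set MRS = p_a/p_o = 9/4.5 = 2.
So (2/1)·(o − 5)/(a − 2) = 2, i.e. (o − 5) = (a − 2).
Rewrite the budget in excess-of-subsistence terms: 9·(a − 2) + 4.5·(o − 5) = 189 − 9·2 − 4.5·5 = 148.5.
Substituting, 13.5·(a − 2) = 148.5, so a − 2 = 11 and a* = 13.
Then o − 5 = 11, so o* = 16.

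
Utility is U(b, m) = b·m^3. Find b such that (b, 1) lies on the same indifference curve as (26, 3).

U(26, 3) = 702.
Set U(b, 1) = 702 and solve.
With m = 1: 1^3 = 1, so b = 702/1 = 702.
Check: U(702, 1) = 702.

b = 702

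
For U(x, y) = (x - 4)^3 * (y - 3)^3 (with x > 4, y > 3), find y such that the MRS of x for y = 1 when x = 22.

MU_x = 3·(x−4)^2·(y−3)^3, MU_y = 3·(x−4)^3·(y−3)^2.
MRS = (y−3)/(x−4).
Substitute x = 22: MRS = (y − 3)/18. Setting this equal to 1 gives y − 3 = 1·18 = 18, so y = 21.

y = 21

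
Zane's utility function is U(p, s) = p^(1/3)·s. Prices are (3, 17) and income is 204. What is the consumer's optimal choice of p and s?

p* = 17, s* = 9

MU_p = 1/3·p^(-2/3)·s and MU_s = p^(1/3).
MRS = MU_p/MU_s = (1/3)·s/p.
Tangency: set MRS = p_p/p_s = 3/17.
So (1/3)·s/p = 3/17, i.e. s = (9/17)·p.
Substitute into the budget 3·p + 17·s = 204: 12·p = 204, so p* = 17.
Then s* = (9/17)·17 = 9.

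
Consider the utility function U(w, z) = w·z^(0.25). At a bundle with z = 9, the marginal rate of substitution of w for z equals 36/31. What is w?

MU_w = z^(0.25) and MU_z = 0.25·w·z^(-0.75).
MRS = MU_w/MU_z = (4)·z/w.
Substitute z = 9: MRS = 36/w. Setting 36/w = 36/31 gives w = 36/(36/31) = 31.

w = 31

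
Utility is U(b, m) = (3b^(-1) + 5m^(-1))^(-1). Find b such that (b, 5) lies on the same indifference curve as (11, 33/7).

b = 9

U depends on (b, m) only through S = 3b^(-1) + 5m^(-1), so equal utility means equal S. At (11, 33/7): S = 4/3.
With m = 5: 5·5^(-1) = 1, so 3b^(-1) = 4/3 − 1 = 1/3, i.e. b^(-1) = 1/9.
Hence b = 1/(1/9) = 9.
Check: U(9, 5) = 0.75.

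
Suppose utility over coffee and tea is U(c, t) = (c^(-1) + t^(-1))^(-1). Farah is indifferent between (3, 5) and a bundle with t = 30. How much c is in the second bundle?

c = 2

U depends on (c, t) only through S = c^(-1) + t^(-1), so equal utility means equal S. At (3, 5): S = 8/15.
With t = 30: 30^(-1) = 1/30, so c^(-1) = 8/15 − 1/30 = 0.5.
Hence c = 1/0.5 = 2.
Check: U(2, 30) = 1.875.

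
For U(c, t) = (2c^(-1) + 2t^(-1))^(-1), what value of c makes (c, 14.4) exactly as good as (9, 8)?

c = 6

U depends on (c, t) only through S = 2c^(-1) + 2t^(-1), so equal utility means equal S. At (9, 8): S = 17/36.
With t = 14.4: 2·14.4^(-1) = 5/36, so 2c^(-1) = 17/36 − 5/36 = 1/3, i.e. c^(-1) = 1/6.
Hence c = 1/(1/6) = 6.
Check: U(6, 14.4) = 2.1176.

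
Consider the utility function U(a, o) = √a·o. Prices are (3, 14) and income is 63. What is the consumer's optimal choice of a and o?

a* = 7, o* = 3

MU_a = 0.5·a^(-0.5)·o and MU_o = √a.
MRS = MU_a/MU_o = (0.5)·o/a.
Tangency: set MRS = p_a/p_o = 3/14.
So (0.5)·o/a = 3/14, i.e. o = (3/7)·a.
Substitute into the budget 3·a + 14·o = 63: 9·a = 63, so a* = 7.
Then o* = (3/7)·7 = 3.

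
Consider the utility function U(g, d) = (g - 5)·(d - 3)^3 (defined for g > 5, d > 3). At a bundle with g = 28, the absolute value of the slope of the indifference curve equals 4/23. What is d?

MU_g = (d−3)^3, MU_d = 3·(g−5)·(d−3)^2.
MRS = (1/3)·(d−3)/(g−5).
Substitute g = 28: MRS = (d − 3)/69. Setting this equal to 4/23 gives d − 3 = (4/23)·69 = 12, so d = 15.

d = 15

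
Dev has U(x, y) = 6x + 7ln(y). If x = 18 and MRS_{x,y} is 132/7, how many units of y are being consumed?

MU_x = 6, MU_y = 7/y.
MRS = 6 ÷ (7/y).
MRS depends only on y: (6/7)·y = 132/7 ⇒ y = (132/7)/(6/7) = 22.

y = 22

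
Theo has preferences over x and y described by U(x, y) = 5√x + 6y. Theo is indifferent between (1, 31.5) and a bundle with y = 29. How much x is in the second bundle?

U(1, 31.5) = 194.
Set U(x, 29) = 194 and solve.
With y = 29: 5√x = 194 − 6·29 = 20, so √x = 4 and x = 16.
Check: U(16, 29) = 194.

x = 16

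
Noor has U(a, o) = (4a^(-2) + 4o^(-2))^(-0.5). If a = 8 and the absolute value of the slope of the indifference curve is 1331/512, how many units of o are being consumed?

For CES with ρ = -2, MRS = (o/a)^3.
Setting (o/8)^3 = 1331/512 gives o/8 = 1.375 and o = 11.

o = 11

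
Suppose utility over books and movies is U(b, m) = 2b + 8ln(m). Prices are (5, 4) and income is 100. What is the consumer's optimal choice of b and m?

MU_b = 2, MU_m = 8/m.
MRS = 2 ÷ (8/m).
Tangency: set MRS = p_b/p_m = 5/4 = 1.25.
MRS depends only on m: 0.25·m = 1.25 ⇒ m* = 1.25/0.25 = 5.
From the budget, 5·b = 100 − 4·5 = 80, so b* = 16.

b* = 16, m* = 5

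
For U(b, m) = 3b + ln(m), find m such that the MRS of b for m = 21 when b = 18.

MU_b = 3, MU_m = 1/m.
MRS = 3 ÷ (1/m).
MRS depends only on m: 3·m = 21 ⇒ m = 21/3 = 7.

m = 7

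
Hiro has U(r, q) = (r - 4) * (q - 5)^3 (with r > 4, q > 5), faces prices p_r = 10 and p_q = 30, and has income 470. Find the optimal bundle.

MU_r = (q−5)^3, MU_q = 3·(r−4)·(q−5)^2.
MRS = (1/3)·(q−5)/(r−4).
Tangency: set MRS = p_r/p_q = 10/30 = 1/3.
So (1/3)·(q − 5)/(r − 4) = 1/3, i.e. (q − 5) = (r − 4).
Rewrite the budget in excess-of-subsistence terms: 10·(r − 4) + 30·(q − 5) = 470 − 10·4 − 30·5 = 280.
Substituting, 40·(r − 4) = 280, so r − 4 = 7 and r* = 11.
Then q − 5 = 7, so q* = 12.

r* = 11, q* = 12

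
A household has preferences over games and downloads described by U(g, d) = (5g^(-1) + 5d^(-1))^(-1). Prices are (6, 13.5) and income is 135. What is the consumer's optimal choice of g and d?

g* = 9, d* = 6

For CES with ρ = -1, MRS = (d/g)^2.
Tangency: set MRS = p_g/p_d = 6/13.5 = 4/9.
So (d/g)^2 = 4/9; taking the square root, d/g = 2/3, i.e. d = (2/3)·g.
Substitute into the budget 6·g + 13.5·d = 135: 15·g = 135, so g* = 9 and d* = (2/3)·9 = 6.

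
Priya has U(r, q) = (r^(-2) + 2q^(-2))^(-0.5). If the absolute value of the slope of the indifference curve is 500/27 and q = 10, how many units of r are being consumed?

For CES with ρ = -2, MRS = (1/2)·(q/r)^3.
Setting (1/2)·(10/r)^3 = 500/27 gives (10/r)^3 = 1000/27, so 10/r = 10/3 and r = 3.

r = 3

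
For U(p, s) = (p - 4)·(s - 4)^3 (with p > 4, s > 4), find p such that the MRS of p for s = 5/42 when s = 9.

MU_p = (s−4)^3, MU_s = 3·(p−4)·(s−4)^2.
MRS = (1/3)·(s−4)/(p−4).
Substitute s = 9: MRS = (5/3)/(p − 4). Setting this equal to 5/42 gives p − 4 = (5/3)/(5/42) = 14, so p = 18.

p = 18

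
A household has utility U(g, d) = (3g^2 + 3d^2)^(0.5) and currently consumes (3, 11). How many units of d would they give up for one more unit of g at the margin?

For CES with ρ = 2, MRS = (d/g)^(-1).
At (3, 11): MRS = 3/11.
So at (3, 11) the consumer would give up 3/11 units of d for one more unit of g.

MRS = 3/11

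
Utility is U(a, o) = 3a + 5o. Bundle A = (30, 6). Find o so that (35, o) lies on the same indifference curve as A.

U(30, 6) = 120.
Set U(35, o) = 120 and solve.
3·35 + 5o = 120 ⇒ 5o = 15 ⇒ o = 3.
Check: U(35, 3) = 120.

o = 3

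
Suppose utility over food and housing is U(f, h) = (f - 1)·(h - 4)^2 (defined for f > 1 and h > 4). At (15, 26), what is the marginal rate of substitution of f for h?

MU_f = (h−4)^2, MU_h = 2·(f−1)·(h−4).
MRS = (1/2)·(h−4)/(f−1).
At (15, 26): MRS = 11/14.
The indifference curve has slope −11/14 at this bundle.

MRS = 11/14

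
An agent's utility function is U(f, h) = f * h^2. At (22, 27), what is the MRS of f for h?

MU_f = h^2 and MU_h = 2·f·h.
MRS = MU_f/MU_h = (1/2)·h/f.
At (22, 27): MRS = 27/44.
The indifference curve has slope −27/44 at this bundle.

MRS = 27/44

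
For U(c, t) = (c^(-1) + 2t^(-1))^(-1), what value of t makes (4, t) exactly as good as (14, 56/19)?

t = 4

U depends on (c, t) only through S = c^(-1) + 2t^(-1), so equal utility means equal S. At (14, 56/19): S = 0.75.
With c = 4: 4^(-1) = 0.25, so 2t^(-1) = 0.75 − 0.25 = 0.5, i.e. t^(-1) = 0.25.
Hence t = 1/0.25 = 4.
Check: U(4, 4) = 1.3333.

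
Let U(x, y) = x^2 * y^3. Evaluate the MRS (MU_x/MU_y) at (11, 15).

MRS = 10/11

MU_x = 2·x·y^3 and MU_y = 3·x^2·y^2.
MRS = MU_x/MU_y = (2/3)·y/x.
At (11, 15): MRS = 10/11.
So at (11, 15) the consumer would give up 10/11 units of y for one more unit of x.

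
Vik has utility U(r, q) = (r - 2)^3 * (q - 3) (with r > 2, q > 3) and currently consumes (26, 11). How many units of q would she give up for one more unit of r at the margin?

MRS = 1

MU_r = 3·(r−2)^2·(q−3), MU_q = (r−2)^3.
MRS = (3/1)·(q−3)/(r−2).
At (26, 11): MRS = 1.
So at (26, 11) the consumer would give up 1 units of q for one more unit of r.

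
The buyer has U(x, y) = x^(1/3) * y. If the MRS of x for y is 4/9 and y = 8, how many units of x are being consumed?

x = 6

MU_x = 1/3·x^(-2/3)·y and MU_y = x^(1/3).
MRS = MU_x/MU_y = (1/3)·y/x.
Substitute y = 8: MRS = (8/3)/x. Setting (8/3)/x = 4/9 gives x = (8/3)/(4/9) = 6.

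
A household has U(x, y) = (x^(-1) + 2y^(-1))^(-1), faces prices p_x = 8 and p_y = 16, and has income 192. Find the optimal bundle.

For CES with ρ = -1, MRS = (1/2)·(y/x)^2.
Tangency: set MRS = p_x/p_y = 8/16 = 0.5.
So (y/x)^2 = 1; taking the square root, y/x = 1, i.e. y = x.
Substitute into the budget 8·x + 16·y = 192: 24·x = 192, so x* = 8 and y* = 8.

x* = 8, y* = 8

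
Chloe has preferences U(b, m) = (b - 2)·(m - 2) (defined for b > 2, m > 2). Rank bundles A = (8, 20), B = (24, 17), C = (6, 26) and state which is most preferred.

Bundle B

Evaluate utility at each bundle:
U(A) = 108.
U(B) = 330.
U(C) = 96.
Highest utility is B, so B ≻ A ≻ C.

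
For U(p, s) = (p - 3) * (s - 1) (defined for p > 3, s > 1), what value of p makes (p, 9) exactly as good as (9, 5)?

p = 6

U(9, 5) = 24.
Set U(p, 9) = 24 and solve.
With s = 9: (9 − 1) = 8, so (p − 3) = 24/8 = 3.
So p = 3 + 3 = 6.
Check: U(6, 9) = 24.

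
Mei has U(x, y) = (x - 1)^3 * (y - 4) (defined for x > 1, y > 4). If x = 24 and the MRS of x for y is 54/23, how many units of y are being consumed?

MU_x = 3·(x−1)^2·(y−4), MU_y = (x−1)^3.
MRS = (3/1)·(y−4)/(x−1).
Substitute x = 24: MRS = (y − 4)/(23/3). Setting this equal to 54/23 gives y − 4 = (54/23)·(23/3) = 18, so y = 22.

y = 22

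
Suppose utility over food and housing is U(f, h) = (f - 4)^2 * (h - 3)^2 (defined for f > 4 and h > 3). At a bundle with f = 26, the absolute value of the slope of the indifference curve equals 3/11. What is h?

h = 9

MU_f = 2·(f−4)·(h−3)^2, MU_h = 2·(f−4)^2·(h−3).
MRS = (h−3)/(f−4).
Substitute f = 26: MRS = (h − 3)/22. Setting this equal to 3/11 gives h − 3 = (3/11)·22 = 6, so h = 9.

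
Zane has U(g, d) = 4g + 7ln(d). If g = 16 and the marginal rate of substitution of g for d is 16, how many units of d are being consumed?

d = 28

MU_g = 4, MU_d = 7/d.
MRS = 4 ÷ (7/d).
MRS depends only on d: (4/7)·d = 16 ⇒ d = 16/(4/7) = 28.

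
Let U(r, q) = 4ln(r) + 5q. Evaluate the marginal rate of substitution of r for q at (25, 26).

MU_r = 4/r, MU_q = 5.
MRS = 4/r ÷ 5.
At (25, 26): MRS = 4/125.
So at (25, 26) the consumer would give up 4/125 units of q for one more unit of r.

MRS = 4/125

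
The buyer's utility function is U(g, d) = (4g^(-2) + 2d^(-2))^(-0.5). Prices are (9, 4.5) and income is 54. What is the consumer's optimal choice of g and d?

For CES with ρ = -2, MRS = (4/2)·(d/g)^3.
Tangency: set MRS = p_g/p_d = 9/4.5 = 2.
So (d/g)^3 = 1; taking the cube root, d/g = 1, i.e. d = g.
Substitute into the budget 9·g + 4.5·d = 54: 13.5·g = 54, so g* = 4 and d* = 4.

g* = 4, d* = 4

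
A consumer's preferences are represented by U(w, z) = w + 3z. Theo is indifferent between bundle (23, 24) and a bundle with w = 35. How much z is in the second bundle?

z = 20

U(23, 24) = 95.
Set U(35, z) = 95 and solve.
35 + 3z = 95 ⇒ 3z = 60 ⇒ z = 20.
Check: U(35, 20) = 95.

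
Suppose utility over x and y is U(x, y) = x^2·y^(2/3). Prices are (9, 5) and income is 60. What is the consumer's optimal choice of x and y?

x* = 5, y* = 3

MU_x = 2·x·y^(2/3) and MU_y = 2/3·x^2·y^(-1/3).
MRS = MU_x/MU_y = (3)·y/x.
Tangency: set MRS = p_x/p_y = 9/5 = 1.8.
So (3)·y/x = 1.8, i.e. y = 0.6·x.
Substitute into the budget 9·x + 5·y = 60: 12·x = 60, so x* = 5.
Then y* = 0.6·5 = 3.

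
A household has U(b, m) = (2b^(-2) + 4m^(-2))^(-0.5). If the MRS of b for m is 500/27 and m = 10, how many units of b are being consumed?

For CES with ρ = -2, MRS = (2/4)·(m/b)^3.
Setting (2/4)·(10/b)^3 = 500/27 gives (10/b)^3 = 1000/27, so 10/b = 10/3 and b = 3.

b = 3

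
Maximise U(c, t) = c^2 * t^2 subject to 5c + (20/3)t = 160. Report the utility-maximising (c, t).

c* = 16, t* = 12

MU_c = 2·c·t^2 and MU_t = 2·c^2·t.
MRS = MU_c/MU_t = t/c.
Tangency: set MRS = p_c/p_t = 5/(20/3) = 0.75.
So t/c = 0.75, i.e. t = 0.75·c.
Substitute into the budget 5·c + (20/3)·t = 160: 10·c = 160, so c* = 16.
Then t* = 0.75·16 = 12.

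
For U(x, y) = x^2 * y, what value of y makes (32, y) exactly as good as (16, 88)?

y = 22

U(16, 88) = 22528.
Set U(32, y) = 22528 and solve.
With x = 32: 32^2 = 1024, so y = 22528/1024 = 22.
Check: U(32, 22) = 22528.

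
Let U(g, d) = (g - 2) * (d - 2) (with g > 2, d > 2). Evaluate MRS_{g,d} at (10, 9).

MU_g = (d−2), MU_d = (g−2).
MRS = (d−2)/(g−2).
At (10, 9): MRS = 0.875.
So at (10, 9) the consumer would give up 0.875 units of d for one more unit of g.

MRS = 0.875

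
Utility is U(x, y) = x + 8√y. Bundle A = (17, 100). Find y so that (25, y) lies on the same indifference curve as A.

y = 81

U(17, 100) = 97.
Set U(25, y) = 97 and solve.
With x = 25: 8√y = 97 − 25 = 72, so √y = 9 and y = 81.
Check: U(25, 81) = 97.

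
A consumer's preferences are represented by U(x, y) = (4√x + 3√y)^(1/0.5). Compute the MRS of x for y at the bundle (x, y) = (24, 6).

MRS = 2/3

For CES with ρ = 0.5, MRS = (4/3)·√(y/x).
At (24, 6): MRS = 2/3.
The indifference curve has slope −2/3 at this bundle.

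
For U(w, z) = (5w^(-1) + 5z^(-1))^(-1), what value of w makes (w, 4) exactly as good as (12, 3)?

U depends on (w, z) only through S = 5w^(-1) + 5z^(-1), so equal utility means equal S. At (12, 3): S = 25/12.
With z = 4: 5·4^(-1) = 1.25, so 5w^(-1) = 25/12 − 1.25 = 5/6, i.e. w^(-1) = 1/6.
Hence w = 1/(1/6) = 6.
Check: U(6, 4) = 0.48.

w = 6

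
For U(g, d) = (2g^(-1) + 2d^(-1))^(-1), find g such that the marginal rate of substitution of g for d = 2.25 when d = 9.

g = 6

For CES with ρ = -1, MRS = (d/g)^2.
Setting (9/g)^2 = 2.25 gives 9/g = 1.5 and g = 6.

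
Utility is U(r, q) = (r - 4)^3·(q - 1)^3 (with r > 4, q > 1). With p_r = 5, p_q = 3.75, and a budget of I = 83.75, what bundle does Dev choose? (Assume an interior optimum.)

r* = 10, q* = 9

MU_r = 3·(r−4)^2·(q−1)^3, MU_q = 3·(r−4)^3·(q−1)^2.
MRS = (q−1)/(r−4).
Tangency: set MRS = p_r/p_q = 5/3.75 = 4/3.
So (q − 1)/(r − 4) = 4/3, i.e. (q − 1) = (4/3)·(r − 4).
Rewrite the budget in excess-of-subsistence terms: 5·(r − 4) + 3.75·(q − 1) = 83.75 − 5·4 − 3.75·1 = 60.
Substituting, 10·(r − 4) = 60, so r − 4 = 6 and r* = 10.
Then q − 1 = (4/3)·6 = 8, so q* = 9.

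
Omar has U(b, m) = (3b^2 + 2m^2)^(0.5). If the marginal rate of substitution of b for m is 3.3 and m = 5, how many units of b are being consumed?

For CES with ρ = 2, MRS = (3/2)·(m/b)^(-1).
Setting (3/2)·(5/b)^(-1) = 3.3 gives (5/b)^(-1) = 2.2, so 5/b = 5/11 and b = 11.

b = 11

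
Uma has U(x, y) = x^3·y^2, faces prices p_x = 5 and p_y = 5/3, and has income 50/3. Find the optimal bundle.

MU_x = 3·x^2·y^2 and MU_y = 2·x^3·y.
MRS = MU_x/MU_y = (3/2)·y/x.
Tangency: set MRS = p_x/p_y = 5/(5/3) = 3.
So (3/2)·y/x = 3, i.e. y = 2·x.
Substitute into the budget 5·x + (5/3)·y = 50/3: (25/3)·x = 50/3, so x* = 2.
Then y* = 2·2 = 4.

x* = 2, y* = 4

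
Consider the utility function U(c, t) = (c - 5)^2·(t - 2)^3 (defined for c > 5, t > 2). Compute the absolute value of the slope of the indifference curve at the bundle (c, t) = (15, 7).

MU_c = 2·(c−5)·(t−2)^3, MU_t = 3·(c−5)^2·(t−2)^2.
MRS = (2/3)·(t−2)/(c−5).
At (15, 7): MRS = 1/3.
So at (15, 7) the consumer would give up 1/3 units of t for one more unit of c.

MRS = 1/3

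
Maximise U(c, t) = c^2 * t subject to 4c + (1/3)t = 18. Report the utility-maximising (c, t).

c* = 3, t* = 18

MU_c = 2·c·t and MU_t = c^2.
MRS = MU_c/MU_t = (2/1)·t/c.
Tangency: set MRS = p_c/p_t = 4/(1/3) = 12.
So (2/1)·t/c = 12, i.e. t = 6·c.
Substitute into the budget 4·c + (1/3)·t = 18: 6·c = 18, so c* = 3.
Then t* = 6·3 = 18.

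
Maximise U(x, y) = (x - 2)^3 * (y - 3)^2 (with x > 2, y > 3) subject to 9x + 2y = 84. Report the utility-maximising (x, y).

MU_x = 3·(x−2)^2·(y−3)^2, MU_y = 2·(x−2)^3·(y−3).
MRS = (3/2)·(y−3)/(x−2).
Tangency: set MRS = p_x/p_y = 9/2 = 4.5.
So (3/2)·(y − 3)/(x − 2) = 4.5, i.e. (y − 3) = 3·(x − 2).
Rewrite the budget in excess-of-subsistence terms: 9·(x − 2) + 2·(y − 3) = 84 − 9·2 − 2·3 = 60.
Substituting, 15·(x − 2) = 60, so x − 2 = 4 and x* = 6.
Then y − 3 = 3·4 = 12, so y* = 15.

x* = 6, y* = 15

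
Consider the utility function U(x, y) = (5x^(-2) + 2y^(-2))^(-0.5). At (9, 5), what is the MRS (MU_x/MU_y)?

MRS = 625/1458

For CES with ρ = -2, MRS = (5/2)·(y/x)^3.
At (9, 5): MRS = 625/1458.
The indifference curve has slope −625/1458 at this bundle.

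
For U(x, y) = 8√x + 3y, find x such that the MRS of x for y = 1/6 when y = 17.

MU_x = 8/(2√x), MU_y = 3.
MRS = 8/(2√x) ÷ 3.
MRS depends only on x: (4/3)/√x = 1/6 ⇒ √x = (4/3)/(1/6) = 8 ⇒ x = 64.

x = 64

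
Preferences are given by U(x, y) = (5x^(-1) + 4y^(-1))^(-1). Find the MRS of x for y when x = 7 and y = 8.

For CES with ρ = -1, MRS = (5/4)·(y/x)^2.
At (7, 8): MRS = 80/49.
So at (7, 8) the consumer would give up 80/49 units of y for one more unit of x.

MRS = 80/49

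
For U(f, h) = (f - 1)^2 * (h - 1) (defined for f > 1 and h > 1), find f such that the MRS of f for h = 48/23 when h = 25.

f = 24

MU_f = 2·(f−1)·(h−1), MU_h = (f−1)^2.
MRS = (2/1)·(h−1)/(f−1).
Substitute h = 25: MRS = 48/(f − 1). Setting this equal to 48/23 gives f − 1 = 48/(48/23) = 23, so f = 24.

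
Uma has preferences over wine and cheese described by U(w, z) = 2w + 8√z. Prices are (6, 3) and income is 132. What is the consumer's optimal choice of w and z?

MU_w = 2, MU_z = 8/(2√z).
MRS = 2 ÷ (8/(2√z)).
Tangency: set MRS = p_w/p_z = 6/3 = 2.
MRS depends only on z: 0.5·√z = 2 ⇒ √z = 2/0.5 = 4 ⇒ z* = 16.
From the budget, 6·w = 132 − 3·16 = 84, so w* = 14.

w* = 14, z* = 16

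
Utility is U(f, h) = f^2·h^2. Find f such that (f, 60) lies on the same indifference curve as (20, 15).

f = 5

U(20, 15) = 90000.
Set U(f, 60) = 90000 and solve.
With h = 60: 60^2 = 3600, so f^2 = 90000/3600 = 25; taking the square root, f = 5.
Check: U(5, 60) = 90000.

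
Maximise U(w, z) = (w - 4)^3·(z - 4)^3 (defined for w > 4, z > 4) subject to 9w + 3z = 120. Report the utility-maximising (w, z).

MU_w = 3·(w−4)^2·(z−4)^3, MU_z = 3·(w−4)^3·(z−4)^2.
MRS = (z−4)/(w−4).
Tangency: set MRS = p_w/p_z = 9/3 = 3.
So (z − 4)/(w − 4) = 3, i.e. (z − 4) = 3·(w − 4).
Rewrite the budget in excess-of-subsistence terms: 9·(w − 4) + 3·(z − 4) = 120 − 9·4 − 3·4 = 72.
Substituting, 18·(w − 4) = 72, so w − 4 = 4 and w* = 8.
Then z − 4 = 3·4 = 12, so z* = 16.

w* = 8, z* = 16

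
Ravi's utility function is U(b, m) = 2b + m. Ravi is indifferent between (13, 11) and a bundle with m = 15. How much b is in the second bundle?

b = 11

U(13, 11) = 37.
Set U(b, 15) = 37 and solve.
2b + 15 = 37 ⇒ 2b = 22 ⇒ b = 11.
Check: U(11, 15) = 37.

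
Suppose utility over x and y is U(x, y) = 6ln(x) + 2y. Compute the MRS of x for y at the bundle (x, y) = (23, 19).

MU_x = 6/x, MU_y = 2.
MRS = 6/x ÷ 2.
At (23, 19): MRS = 3/23.
So at (23, 19) the consumer would give up 3/23 units of y for one more unit of x.

MRS = 3/23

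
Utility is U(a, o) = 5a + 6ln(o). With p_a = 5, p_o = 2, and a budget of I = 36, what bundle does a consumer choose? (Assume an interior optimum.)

a* = 6, o* = 3

MU_a = 5, MU_o = 6/o.
MRS = 5 ÷ (6/o).
Tangency: set MRS = p_a/p_o = 5/2 = 2.5.
MRS depends only on o: (5/6)·o = 2.5 ⇒ o* = 2.5/(5/6) = 3.
From the budget, 5·a = 36 − 2·3 = 30, so a* = 6.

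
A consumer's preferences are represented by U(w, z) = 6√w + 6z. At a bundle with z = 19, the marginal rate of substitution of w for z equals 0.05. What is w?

MU_w = 6/(2√w), MU_z = 6.
MRS = 6/(2√w) ÷ 6.
MRS depends only on w: 0.5/√w = 0.05 ⇒ √w = 0.5/0.05 = 10 ⇒ w = 100.

w = 100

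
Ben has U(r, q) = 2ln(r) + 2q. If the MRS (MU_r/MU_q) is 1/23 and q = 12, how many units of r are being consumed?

r = 23

MU_r = 2/r, MU_q = 2.
MRS = 2/r ÷ 2.
MRS depends only on r: 1/r = 1/23 ⇒ r = 1/(1/23) = 23.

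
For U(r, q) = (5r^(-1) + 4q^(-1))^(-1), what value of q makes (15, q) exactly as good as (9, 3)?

U depends on (r, q) only through S = 5r^(-1) + 4q^(-1), so equal utility means equal S. At (9, 3): S = 17/9.
With r = 15: 5·15^(-1) = 1/3, so 4q^(-1) = 17/9 − 1/3 = 14/9, i.e. q^(-1) = 7/18.
Hence q = 1/(7/18) = 18/7.
Check: U(15, 18/7) = 0.5294.

q = 18/7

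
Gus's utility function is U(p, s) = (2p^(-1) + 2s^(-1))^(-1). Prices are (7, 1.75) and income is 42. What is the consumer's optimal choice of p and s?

For CES with ρ = -1, MRS = (s/p)^2.
Tangency: set MRS = p_p/p_s = 7/1.75 = 4.
So (s/p)^2 = 4; taking the square root, s/p = 2, i.e. s = 2·p.
Substitute into the budget 7·p + 1.75·s = 42: 10.5·p = 42, so p* = 4 and s* = 2·4 = 8.

p* = 4, s* = 8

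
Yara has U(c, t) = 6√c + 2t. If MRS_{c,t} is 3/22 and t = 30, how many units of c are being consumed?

MU_c = 6/(2√c), MU_t = 2.
MRS = 6/(2√c) ÷ 2.
MRS depends only on c: 1.5/√c = 3/22 ⇒ √c = 1.5/(3/22) = 11 ⇒ c = 121.

c = 121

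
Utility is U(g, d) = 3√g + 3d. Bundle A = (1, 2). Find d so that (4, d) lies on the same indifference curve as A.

U(1, 2) = 9.
Set U(4, d) = 9 and solve.
With g = 4: √4 = 2, so 3d = 9 − 3·2 = 3 and d = 1.
Check: U(4, 1) = 9.

d = 1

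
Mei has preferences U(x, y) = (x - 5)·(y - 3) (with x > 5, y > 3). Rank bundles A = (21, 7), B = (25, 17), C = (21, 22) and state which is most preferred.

Evaluate utility at each bundle:
U(A) = 64.
U(B) = 280.
U(C) = 304.
Highest utility is C, so C ≻ B ≻ A.

Bundle C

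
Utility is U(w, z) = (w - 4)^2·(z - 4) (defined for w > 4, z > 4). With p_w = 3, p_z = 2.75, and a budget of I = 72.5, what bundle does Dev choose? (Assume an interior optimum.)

w* = 15, z* = 10

MU_w = 2·(w−4)·(z−4), MU_z = (w−4)^2.
MRS = (2/1)·(z−4)/(w−4).
Tangency: set MRS = p_w/p_z = 3/2.75 = 12/11.
So (2/1)·(z − 4)/(w − 4) = 12/11, i.e. (z − 4) = (6/11)·(w − 4).
Rewrite the budget in excess-of-subsistence terms: 3·(w − 4) + 2.75·(z − 4) = 72.5 − 3·4 − 2.75·4 = 49.5.
Substituting, 4.5·(w − 4) = 49.5, so w − 4 = 11 and w* = 15.
Then z − 4 = (6/11)·11 = 6, so z* = 10.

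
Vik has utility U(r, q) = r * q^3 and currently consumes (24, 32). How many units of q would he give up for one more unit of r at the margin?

MRS = 4/9

MU_r = q^3 and MU_q = 3·r·q^2.
MRS = MU_r/MU_q = (1/3)·q/r.
At (24, 32): MRS = 4/9.
That is, one extra unit of r is worth 4/9 units of q at the margin.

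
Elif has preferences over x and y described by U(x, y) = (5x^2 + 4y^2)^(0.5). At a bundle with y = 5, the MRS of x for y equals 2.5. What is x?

For CES with ρ = 2, MRS = (5/4)·(y/x)^(-1).
Setting (5/4)·(5/x)^(-1) = 2.5 gives (5/x)^(-1) = 2, so 5/x = 0.5 and x = 10.

x = 10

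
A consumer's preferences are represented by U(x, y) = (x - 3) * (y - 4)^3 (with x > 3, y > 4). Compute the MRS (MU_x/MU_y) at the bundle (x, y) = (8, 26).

MRS = 22/15

MU_x = (y−4)^3, MU_y = 3·(x−3)·(y−4)^2.
MRS = (1/3)·(y−4)/(x−3).
At (8, 26): MRS = 22/15.
The indifference curve has slope −22/15 at this bundle.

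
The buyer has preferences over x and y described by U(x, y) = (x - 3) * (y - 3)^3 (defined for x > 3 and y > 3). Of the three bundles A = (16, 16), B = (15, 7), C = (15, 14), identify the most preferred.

Evaluate utility at each bundle:
U(A) = 28561.
U(B) = 768.
U(C) = 15972.
Highest utility is A, so A ≻ C ≻ B.

Bundle A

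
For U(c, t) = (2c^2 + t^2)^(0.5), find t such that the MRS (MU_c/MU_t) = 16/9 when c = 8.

For CES with ρ = 2, MRS = (2/1)·(t/c)^(-1).
Setting (2/1)·(t/8)^(-1) = 16/9 gives (t/8)^(-1) = 8/9, so t/8 = 1.125 and t = 9.

t = 9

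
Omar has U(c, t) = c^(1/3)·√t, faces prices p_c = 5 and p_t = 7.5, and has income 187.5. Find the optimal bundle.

c* = 15, t* = 15

MU_c = 1/3·c^(-2/3)·√t and MU_t = 0.5·c^(1/3)·t^(-0.5).
MRS = MU_c/MU_t = (2/3)·t/c.
Tangency: set MRS = p_c/p_t = 5/7.5 = 2/3.
So (2/3)·t/c = 2/3, i.e. t = c.
Substitute into the budget 5·c + 7.5·t = 187.5: 12.5·c = 187.5, so c* = 15.
Then t* = 15.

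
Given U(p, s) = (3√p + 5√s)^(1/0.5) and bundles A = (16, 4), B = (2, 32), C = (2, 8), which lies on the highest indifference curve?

Bundle B

Evaluate utility at each bundle:
U(A) = 484.000.
U(B) = 1058.000.
U(C) = 338.000.
Highest utility is B, so B ≻ A ≻ C.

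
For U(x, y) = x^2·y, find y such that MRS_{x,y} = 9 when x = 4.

y = 18

MU_x = 2·x·y and MU_y = x^2.
MRS = MU_x/MU_y = (2/1)·y/x.
Substitute x = 4: MRS = y/2. Setting y/2 = 9 gives y = 9·2 = 18.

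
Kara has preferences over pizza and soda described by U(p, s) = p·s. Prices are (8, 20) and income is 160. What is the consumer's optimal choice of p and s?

MU_p = s and MU_s = p.
MRS = MU_p/MU_s = s/p.
Tangency: set MRS = p_p/p_s = 8/20 = 0.4.
So s/p = 0.4, i.e. s = 0.4·p.
Substitute into the budget 8·p + 20·s = 160: 16·p = 160, so p* = 10.
Then s* = 0.4·10 = 4.

p* = 10, s* = 4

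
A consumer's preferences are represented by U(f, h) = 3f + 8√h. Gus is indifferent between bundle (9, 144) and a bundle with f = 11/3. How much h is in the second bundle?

h = 196

U(9, 144) = 123.
Set U(11/3, h) = 123 and solve.
With f = 11/3: 8√h = 123 − 3·11/3 = 112, so √h = 14 and h = 196.
Check: U(11/3, 196) = 123.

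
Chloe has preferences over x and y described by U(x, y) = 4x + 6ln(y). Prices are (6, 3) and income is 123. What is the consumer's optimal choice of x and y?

x* = 19, y* = 3

MU_x = 4, MU_y = 6/y.
MRS = 4 ÷ (6/y).
Tangency: set MRS = p_x/p_y = 6/3 = 2.
MRS depends only on y: (2/3)·y = 2 ⇒ y* = 2/(2/3) = 3.
From the budget, 6·x = 123 − 3·3 = 114, so x* = 19.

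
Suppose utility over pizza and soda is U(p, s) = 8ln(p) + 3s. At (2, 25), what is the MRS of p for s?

MRS = 4/3

MU_p = 8/p, MU_s = 3.
MRS = 8/p ÷ 3.
At (2, 25): MRS = 4/3.
The indifference curve has slope −4/3 at this bundle.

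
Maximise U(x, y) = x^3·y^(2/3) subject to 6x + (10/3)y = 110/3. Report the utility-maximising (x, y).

MU_x = 3·x^2·y^(2/3) and MU_y = 2/3·x^3·y^(-1/3).
MRS = MU_x/MU_y = (4.5)·y/x.
Tangency: set MRS = p_x/p_y = 6/(10/3) = 1.8.
So (4.5)·y/x = 1.8, i.e. y = 0.4·x.
Substitute into the budget 6·x + (10/3)·y = 110/3: (22/3)·x = 110/3, so x* = 5.
Then y* = 0.4·5 = 2.

x* = 5, y* = 2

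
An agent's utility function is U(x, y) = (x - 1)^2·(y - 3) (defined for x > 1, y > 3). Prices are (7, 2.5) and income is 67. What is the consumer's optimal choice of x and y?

x* = 6, y* = 10

MU_x = 2·(x−1)·(y−3), MU_y = (x−1)^2.
MRS = (2/1)·(y−3)/(x−1).
Tangency: set MRS = p_x/p_y = 7/2.5 = 2.8.
So (2/1)·(y − 3)/(x − 1) = 2.8, i.e. (y − 3) = 1.4·(x − 1).
Rewrite the budget in excess-of-subsistence terms: 7·(x − 1) + 2.5·(y − 3) = 67 − 7·1 − 2.5·3 = 52.5.
Substituting, 10.5·(x − 1) = 52.5, so x − 1 = 5 and x* = 6.
Then y − 3 = 1.4·5 = 7, so y* = 10.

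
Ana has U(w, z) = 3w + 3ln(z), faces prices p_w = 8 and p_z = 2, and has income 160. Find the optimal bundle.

w* = 19, z* = 4

MU_w = 3, MU_z = 3/z.
MRS = 3 ÷ (3/z).
Tangency: set MRS = p_w/p_z = 8/2 = 4.
MRS depends only on z: z = 4 ⇒ z* = 4.
From the budget, 8·w = 160 − 2·4 = 152, so w* = 19.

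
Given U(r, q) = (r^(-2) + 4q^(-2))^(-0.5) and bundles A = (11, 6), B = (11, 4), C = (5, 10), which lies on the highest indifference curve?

Bundle C

Evaluate utility at each bundle:
U(A) = 2.894.
U(B) = 1.968.
U(C) = 3.536.
Highest utility is C, so C ≻ A ≻ B.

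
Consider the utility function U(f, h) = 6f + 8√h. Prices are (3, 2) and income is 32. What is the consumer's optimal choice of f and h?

MU_f = 6, MU_h = 8/(2√h).
MRS = 6 ÷ (8/(2√h)).
Tangency: set MRS = p_f/p_h = 3/2 = 1.5.
MRS depends only on h: 1.5·√h = 1.5 ⇒ √h = 1.5/1.5 = 1 ⇒ h* = 1.
From the budget, 3·f = 32 − 2·1 = 30, so f* = 10.

f* = 10, h* = 1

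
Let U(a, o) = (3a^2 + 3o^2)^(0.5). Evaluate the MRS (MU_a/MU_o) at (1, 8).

For CES with ρ = 2, MRS = (o/a)^(-1).
At (1, 8): MRS = 0.125.
The indifference curve has slope −0.125 at this bundle.

MRS = 0.125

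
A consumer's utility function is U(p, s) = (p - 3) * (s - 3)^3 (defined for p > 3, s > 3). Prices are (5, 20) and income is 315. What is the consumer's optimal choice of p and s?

MU_p = (s−3)^3, MU_s = 3·(p−3)·(s−3)^2.
MRS = (1/3)·(s−3)/(p−3).
Tangency: set MRS = p_p/p_s = 5/20 = 0.25.
So (1/3)·(s − 3)/(p − 3) = 0.25, i.e. (s − 3) = 0.75·(p − 3).
Rewrite the budget in excess-of-subsistence terms: 5·(p − 3) + 20·(s − 3) = 315 − 5·3 − 20·3 = 240.
Substituting, 20·(p − 3) = 240, so p − 3 = 12 and p* = 15.
Then s − 3 = 0.75·12 = 9, so s* = 12.

p* = 15, s* = 12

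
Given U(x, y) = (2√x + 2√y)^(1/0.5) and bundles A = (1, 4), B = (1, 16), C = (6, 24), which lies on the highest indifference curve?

Bundle C

Evaluate utility at each bundle:
U(A) = 36.000.
U(B) = 100.000.
U(C) = 216.000.
Highest utility is C, so C ≻ B ≻ A.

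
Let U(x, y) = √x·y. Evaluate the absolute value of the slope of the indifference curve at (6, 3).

MU_x = 0.5·x^(-0.5)·y and MU_y = √x.
MRS = MU_x/MU_y = (0.5)·y/x.
At (6, 3): MRS = 0.25.
The indifference curve has slope −0.25 at this bundle.

MRS = 0.25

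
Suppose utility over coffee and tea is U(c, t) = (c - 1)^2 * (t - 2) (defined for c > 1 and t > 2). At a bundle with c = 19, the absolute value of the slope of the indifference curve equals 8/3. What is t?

MU_c = 2·(c−1)·(t−2), MU_t = (c−1)^2.
MRS = (2/1)·(t−2)/(c−1).
Substitute c = 19: MRS = (t − 2)/9. Setting this equal to 8/3 gives t − 2 = (8/3)·9 = 24, so t = 26.

t = 26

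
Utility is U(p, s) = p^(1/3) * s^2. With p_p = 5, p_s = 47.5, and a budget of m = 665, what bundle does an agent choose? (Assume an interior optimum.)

MU_p = 1/3·p^(-2/3)·s^2 and MU_s = 2·p^(1/3)·s.
MRS = MU_p/MU_s = (1/6)·s/p.
Tangency: set MRS = p_p/p_s = 5/47.5 = 2/19.
So (1/6)·s/p = 2/19, i.e. s = (12/19)·p.
Substitute into the budget 5·p + 47.5·s = 665: 35·p = 665, so p* = 19.
Then s* = (12/19)·19 = 12.

p* = 19, s* = 12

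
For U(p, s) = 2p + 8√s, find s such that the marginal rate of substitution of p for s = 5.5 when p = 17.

s = 121

MU_p = 2, MU_s = 8/(2√s).
MRS = 2 ÷ (8/(2√s)).
MRS depends only on s: 0.5·√s = 5.5 ⇒ √s = 5.5/0.5 = 11 ⇒ s = 121.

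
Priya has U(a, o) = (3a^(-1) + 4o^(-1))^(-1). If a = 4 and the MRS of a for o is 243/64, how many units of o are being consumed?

o = 9

For CES with ρ = -1, MRS = (3/4)·(o/a)^2.
Setting (3/4)·(o/4)^2 = 243/64 gives (o/4)^2 = 81/16, so o/4 = 2.25 and o = 9.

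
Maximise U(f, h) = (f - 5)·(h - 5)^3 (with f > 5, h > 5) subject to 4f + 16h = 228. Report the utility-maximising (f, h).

MU_f = (h−5)^3, MU_h = 3·(f−5)·(h−5)^2.
MRS = (1/3)·(h−5)/(f−5).
Tangency: set MRS = p_f/p_h = 4/16 = 0.25.
So (1/3)·(h − 5)/(f − 5) = 0.25, i.e. (h − 5) = 0.75·(f − 5).
Rewrite the budget in excess-of-subsistence terms: 4·(f − 5) + 16·(h − 5) = 228 − 4·5 − 16·5 = 128.
Substituting, 16·(f − 5) = 128, so f − 5 = 8 and f* = 13.
Then h − 5 = 0.75·8 = 6, so h* = 11.

f* = 13, h* = 11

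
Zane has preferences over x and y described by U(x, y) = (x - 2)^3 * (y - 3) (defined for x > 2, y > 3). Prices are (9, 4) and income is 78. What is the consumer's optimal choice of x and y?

x* = 6, y* = 6

MU_x = 3·(x−2)^2·(y−3), MU_y = (x−2)^3.
MRS = (3/1)·(y−3)/(x−2).
Tangency: set MRS = p_x/p_y = 9/4 = 2.25.
So (3/1)·(y − 3)/(x − 2) = 2.25, i.e. (y − 3) = 0.75·(x − 2).
Rewrite the budget in excess-of-subsistence terms: 9·(x − 2) + 4·(y − 3) = 78 − 9·2 − 4·3 = 48.
Substituting, 12·(x − 2) = 48, so x − 2 = 4 and x* = 6.
Then y − 3 = 0.75·4 = 3, so y* = 6.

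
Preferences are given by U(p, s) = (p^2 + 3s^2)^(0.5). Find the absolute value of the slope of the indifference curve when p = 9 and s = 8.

For CES with ρ = 2, MRS = (1/3)·(s/p)^(-1).
At (9, 8): MRS = 0.375.
The indifference curve has slope −0.375 at this bundle.

MRS = 0.375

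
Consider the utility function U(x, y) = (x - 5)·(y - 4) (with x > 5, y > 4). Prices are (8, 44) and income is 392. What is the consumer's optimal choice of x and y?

x* = 16, y* = 6

MU_x = (y−4), MU_y = (x−5).
MRS = (y−4)/(x−5).
Tangency: set MRS = p_x/p_y = 8/44 = 2/11.
So (y − 4)/(x − 5) = 2/11, i.e. (y − 4) = (2/11)·(x − 5).
Rewrite the budget in excess-of-subsistence terms: 8·(x − 5) + 44·(y − 4) = 392 − 8·5 − 44·4 = 176.
Substituting, 16·(x − 5) = 176, so x − 5 = 11 and x* = 16.
Then y − 4 = (2/11)·11 = 2, so y* = 6.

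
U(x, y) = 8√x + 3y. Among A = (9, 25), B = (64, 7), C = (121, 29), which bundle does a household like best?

Evaluate utility at each bundle:
U(A) = 99.000.
U(B) = 85.000.
U(C) = 175.000.
Highest utility is C, so C ≻ A ≻ B.

Bundle C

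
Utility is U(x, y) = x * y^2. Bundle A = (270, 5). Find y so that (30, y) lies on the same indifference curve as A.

y = 15

U(270, 5) = 6750.
Set U(30, y) = 6750 and solve.
With x = 30: y^2 = 6750/30 = 225; taking the square root, y = 15.
Check: U(30, 15) = 6750.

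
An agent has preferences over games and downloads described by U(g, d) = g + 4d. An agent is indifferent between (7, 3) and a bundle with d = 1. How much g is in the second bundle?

U(7, 3) = 19.
Set U(g, 1) = 19 and solve.
g + 4·1 = 19 ⇒ g = 15 ⇒ g = 15.
Check: U(15, 1) = 19.

g = 15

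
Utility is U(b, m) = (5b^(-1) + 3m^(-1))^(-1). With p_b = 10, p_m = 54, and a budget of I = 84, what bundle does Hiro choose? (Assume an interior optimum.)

b* = 3, m* = 1

For CES with ρ = -1, MRS = (5/3)·(m/b)^2.
Tangency: set MRS = p_b/p_m = 10/54 = 5/27.
So (m/b)^2 = 1/9; taking the square root, m/b = 1/3, i.e. m = (1/3)·b.
Substitute into the budget 10·b + 54·m = 84: 28·b = 84, so b* = 3 and m* = (1/3)·3 = 1.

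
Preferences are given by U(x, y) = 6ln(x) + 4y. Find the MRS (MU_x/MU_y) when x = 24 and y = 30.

MU_x = 6/x, MU_y = 4.
MRS = 6/x ÷ 4.
At (24, 30): MRS = 1/16.
That is, one extra unit of x is worth 1/16 units of y at the margin.

MRS = 1/16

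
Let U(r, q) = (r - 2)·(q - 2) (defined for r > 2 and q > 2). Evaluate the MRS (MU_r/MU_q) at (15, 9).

MU_r = (q−2), MU_q = (r−2).
MRS = (q−2)/(r−2).
At (15, 9): MRS = 7/13.
So at (15, 9) the consumer would give up 7/13 units of q for one more unit of r.

MRS = 7/13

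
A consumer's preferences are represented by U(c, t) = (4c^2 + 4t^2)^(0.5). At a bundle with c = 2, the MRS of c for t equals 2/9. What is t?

t = 9

For CES with ρ = 2, MRS = (t/c)^(-1).
Setting (t/2)^(-1) = 2/9 gives t/2 = 4.5 and t = 9.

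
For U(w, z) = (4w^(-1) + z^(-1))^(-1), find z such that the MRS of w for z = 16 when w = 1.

For CES with ρ = -1, MRS = (4/1)·(z/w)^2.
Setting (4/1)·(z/1)^2 = 16 gives (z/1)^2 = 4, so z/1 = 2 and z = 2.

z = 2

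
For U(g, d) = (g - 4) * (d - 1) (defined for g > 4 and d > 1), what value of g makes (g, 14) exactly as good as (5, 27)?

U(5, 27) = 26.
Set U(g, 14) = 26 and solve.
With d = 14: (14 − 1) = 13, so (g − 4) = 26/13 = 2.
So g = 4 + 2 = 6.
Check: U(6, 14) = 26.

g = 6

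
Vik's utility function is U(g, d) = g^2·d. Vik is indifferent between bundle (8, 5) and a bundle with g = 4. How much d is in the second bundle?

d = 20

U(8, 5) = 320.
Set U(4, d) = 320 and solve.
With g = 4: 4^2 = 16, so d = 320/16 = 20.
Check: U(4, 20) = 320.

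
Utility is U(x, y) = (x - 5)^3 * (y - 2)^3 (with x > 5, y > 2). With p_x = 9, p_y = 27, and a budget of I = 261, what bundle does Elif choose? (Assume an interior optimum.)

MU_x = 3·(x−5)^2·(y−2)^3, MU_y = 3·(x−5)^3·(y−2)^2.
MRS = (y−2)/(x−5).
Tangency: set MRS = p_x/p_y = 9/27 = 1/3.
So (y − 2)/(x − 5) = 1/3, i.e. (y − 2) = (1/3)·(x − 5).
Rewrite the budget in excess-of-subsistence terms: 9·(x − 5) + 27·(y − 2) = 261 − 9·5 − 27·2 = 162.
Substituting, 18·(x − 5) = 162, so x − 5 = 9 and x* = 14.
Then y − 2 = (1/3)·9 = 3, so y* = 5.

x* = 14, y* = 5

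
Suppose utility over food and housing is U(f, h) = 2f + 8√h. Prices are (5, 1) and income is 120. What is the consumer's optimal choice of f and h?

f* = 4, h* = 100

MU_f = 2, MU_h = 8/(2√h).
MRS = 2 ÷ (8/(2√h)).
Tangency: set MRS = p_f/p_h = 5/1 = 5.
MRS depends only on h: 0.5·√h = 5 ⇒ √h = 5/0.5 = 10 ⇒ h* = 100.
From the budget, 5·f = 120 − 1·100 = 20, so f* = 4.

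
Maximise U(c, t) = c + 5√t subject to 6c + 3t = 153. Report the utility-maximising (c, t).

c* = 13, t* = 25

MU_c = 1, MU_t = 5/(2√t).
MRS = 1 ÷ (5/(2√t)).
Tangency: set MRS = p_c/p_t = 6/3 = 2.
MRS depends only on t: 0.4·√t = 2 ⇒ √t = 2/0.4 = 5 ⇒ t* = 25.
From the budget, 6·c = 153 − 3·25 = 78, so c* = 13.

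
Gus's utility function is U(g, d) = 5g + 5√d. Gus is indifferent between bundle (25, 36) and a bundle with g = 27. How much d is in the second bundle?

U(25, 36) = 155.
Set U(27, d) = 155 and solve.
With g = 27: 5√d = 155 − 5·27 = 20, so √d = 4 and d = 16.
Check: U(27, 16) = 155.

d = 16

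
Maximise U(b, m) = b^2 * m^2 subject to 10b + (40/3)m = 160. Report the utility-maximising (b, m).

b* = 8, m* = 6

MU_b = 2·b·m^2 and MU_m = 2·b^2·m.
MRS = MU_b/MU_m = m/b.
Tangency: set MRS = p_b/p_m = 10/(40/3) = 0.75.
So m/b = 0.75, i.e. m = 0.75·b.
Substitute into the budget 10·b + (40/3)·m = 160: 20·b = 160, so b* = 8.
Then m* = 0.75·8 = 6.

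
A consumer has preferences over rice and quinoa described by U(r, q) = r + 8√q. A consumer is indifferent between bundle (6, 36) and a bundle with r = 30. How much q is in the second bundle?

U(6, 36) = 54.
Set U(30, q) = 54 and solve.
With r = 30: 8√q = 54 − 30 = 24, so √q = 3 and q = 9.
Check: U(30, 9) = 54.

q = 9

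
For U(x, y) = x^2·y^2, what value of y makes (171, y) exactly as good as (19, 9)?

y = 1

U(19, 9) = 29241.
Set U(171, y) = 29241 and solve.
With x = 171: 171^2 = 29241, so y^2 = 29241/29241 = 1; taking the square root, y = 1.
Check: U(171, 1) = 29241.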